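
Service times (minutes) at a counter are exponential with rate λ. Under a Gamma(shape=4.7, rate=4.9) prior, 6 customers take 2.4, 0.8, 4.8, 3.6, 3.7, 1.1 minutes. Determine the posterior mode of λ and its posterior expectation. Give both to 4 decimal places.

Σ times = 16.4. Posterior: Gamma(shape = 4.7+6 = 10.7, rate = 4.9+16.4 = 21.3).
Mode = (α−1)/β = 9.7/21.3 = 0.4554.
Mean = α/β = 10.7/21.3 = 0.5023.
The posterior is right-skewed, so the mean exceeds the mode.

MAP: 0.4554. Posterior mean: 0.5023.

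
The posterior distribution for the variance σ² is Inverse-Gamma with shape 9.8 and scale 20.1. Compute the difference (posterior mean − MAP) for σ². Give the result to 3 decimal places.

0.423

Mode = β/(α+1) = 20.1/10.8 = 1.861.
Mean = β/(α−1) = 20.1/8.8 = 2.284.
Difference = 2.284 − 1.861 = 0.423.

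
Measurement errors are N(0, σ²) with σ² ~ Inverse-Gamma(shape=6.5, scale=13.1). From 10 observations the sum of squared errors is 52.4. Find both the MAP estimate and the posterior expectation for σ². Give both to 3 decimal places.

MAP = 3.144, posterior mean = 3.743

Posterior: Inverse-Gamma(shape = 6.5+10/2 = 11.5, scale = 13.1+52.4/2 = 39.3).
Mode = β/(α+1) = 39.3/12.5 = 3.144.
Mean = β/(α−1) = 39.3/10.5 = 3.743.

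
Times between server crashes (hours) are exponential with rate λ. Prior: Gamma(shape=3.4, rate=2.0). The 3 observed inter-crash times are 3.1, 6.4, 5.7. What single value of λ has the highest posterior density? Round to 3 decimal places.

Σ times = 15.2. Posterior: Gamma(shape = 3.4+3 = 6.4, rate = 2.0+15.2 = 17.2).
Mode = (α−1)/β = 5.4/17.2 = 0.314.
Mean = α/β = 6.4/17.2 = 0.372.
This is the posterior mode — the MAP estimate.

0.314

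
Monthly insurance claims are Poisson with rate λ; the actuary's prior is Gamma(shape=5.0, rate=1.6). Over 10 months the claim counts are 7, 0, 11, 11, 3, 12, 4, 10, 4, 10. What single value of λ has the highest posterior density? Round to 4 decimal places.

6.5517

Σ counts = 72. Posterior: Gamma(shape = 5.0+72 = 77.0, rate = 1.6+10 = 11.6).
Mode = (α−1)/β = 76.0/11.6 = 6.5517.
Mean = α/β = 77.0/11.6 = 6.6379.
This is the posterior mode — the MAP estimate.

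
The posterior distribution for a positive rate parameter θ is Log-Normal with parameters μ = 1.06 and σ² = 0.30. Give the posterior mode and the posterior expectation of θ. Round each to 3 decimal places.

MAP = 2.138; posterior mean = 3.353

Mode = exp(μ − σ²) = exp(0.76) = 2.138.
Mean = exp(μ + σ²/2) = exp(1.210) = 3.353.
Mean > mode: the posterior has a right tail.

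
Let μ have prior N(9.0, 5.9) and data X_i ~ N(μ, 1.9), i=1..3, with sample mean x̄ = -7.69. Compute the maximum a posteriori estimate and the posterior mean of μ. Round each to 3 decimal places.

MAP: -6.072. Posterior mean: -6.072.

Posterior for μ is Normal. Precision-weighted mean: (1/5.9·9.0 + 3/1.9·-7.69) / (1/5.9 + 3/1.9) = -6.072.
A Normal posterior is symmetric, so mode = mean.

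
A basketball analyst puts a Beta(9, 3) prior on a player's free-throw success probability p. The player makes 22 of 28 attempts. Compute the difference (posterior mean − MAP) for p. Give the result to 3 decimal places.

Posterior: Beta(9+22, 3+6) = Beta(31, 9).
Mode = (31−1)/(31+9−2) = 30/38 = 0.789.
Mean = 31/(31+9) = 31/40 = 0.775.
Difference = 0.775 − 0.789 = -0.014.
Left-skewed posterior ⇒ mean < mode.

-0.014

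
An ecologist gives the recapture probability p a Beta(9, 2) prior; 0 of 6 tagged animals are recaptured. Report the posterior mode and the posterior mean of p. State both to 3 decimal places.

Posterior: Beta(9+0, 2+6) = Beta(9, 8).
Mode = (9−1)/(9+8−2) = 8/15 = 0.533.
Mean = 9/(9+8) = 9/17 = 0.529.
The posterior is left-skewed, so the mode exceeds the mean.

MAP = 0.533; posterior mean = 0.529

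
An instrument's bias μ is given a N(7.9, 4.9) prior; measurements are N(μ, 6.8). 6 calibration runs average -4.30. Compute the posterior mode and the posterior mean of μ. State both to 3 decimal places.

Posterior for μ is Normal. Precision-weighted mean: (1/4.9·7.9 + 6/6.8·-4.30) / (1/4.9 + 6/6.8) = -2.008.
A Normal posterior is symmetric, so mode = mean.

μ_MAP = -2.008, E[μ|data] = -2.008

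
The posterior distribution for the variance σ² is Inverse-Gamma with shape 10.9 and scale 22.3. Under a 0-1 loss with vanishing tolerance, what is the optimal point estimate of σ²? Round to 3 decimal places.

Mode = β/(α+1) = 22.3/11.9 = 1.874.
Mean = β/(α−1) = 22.3/9.9 = 2.253.
This is the posterior mode — the MAP estimate.

1.874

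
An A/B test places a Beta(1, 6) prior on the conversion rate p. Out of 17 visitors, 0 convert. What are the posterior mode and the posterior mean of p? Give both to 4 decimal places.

Posterior: Beta(1+0, 6+17) = Beta(1, 23).
Since α = 1 ≤ 1 and β > 1, the Beta density is monotone decreasing on [0,1]; the mode is at 0.
Mean = 1/(1+23) = 0.0417.
The posterior is right-skewed, so the mean exceeds the mode.

posterior mode = 0.0000, posterior mean = 0.0417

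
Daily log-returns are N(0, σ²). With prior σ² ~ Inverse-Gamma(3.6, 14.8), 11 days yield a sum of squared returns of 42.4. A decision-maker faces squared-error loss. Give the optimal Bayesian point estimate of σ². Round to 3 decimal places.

Posterior: Inverse-Gamma(shape = 3.6+11/2 = 9.1, scale = 14.8+42.4/2 = 36.0).
Mode = β/(α+1) = 36.0/10.1 = 3.564.
Mean = β/(α−1) = 36.0/8.1 = 4.444.
Squared-error loss ⇒ the optimal estimator is the posterior mean.

4.444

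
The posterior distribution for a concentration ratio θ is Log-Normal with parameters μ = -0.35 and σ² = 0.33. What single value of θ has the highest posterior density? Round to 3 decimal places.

Mode = exp(μ − σ²) = exp(-0.68) = 0.507.
Mean = exp(μ + σ²/2) = exp(-0.185) = 0.831.
This is the posterior mode — the MAP estimate.

0.507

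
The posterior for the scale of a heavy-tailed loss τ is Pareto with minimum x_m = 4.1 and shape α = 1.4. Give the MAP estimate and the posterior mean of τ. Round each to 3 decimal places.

τ_MAP = 4.100, E[τ|data] = 14.350

The Pareto density is strictly decreasing on [x_m, ∞), so the mode is x_m = 4.100.
Mean = α·x_m/(α−1) = 1.4·4.1/0.4 = 14.350.
The mean is pulled above the mode by the posterior's right skew.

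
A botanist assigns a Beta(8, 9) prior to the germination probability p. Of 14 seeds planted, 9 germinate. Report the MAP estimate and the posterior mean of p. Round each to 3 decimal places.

MAP: 0.552. Posterior mean: 0.548.

Posterior: Beta(8+9, 9+5) = Beta(17, 14).
Mode = (17−1)/(17+14−2) = 16/29 = 0.552.
Mean = 17/(17+14) = 17/31 = 0.548.
Mode > mean: the posterior has a left tail.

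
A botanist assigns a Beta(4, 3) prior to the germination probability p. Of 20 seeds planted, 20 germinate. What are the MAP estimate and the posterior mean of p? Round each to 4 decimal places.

MAP = 0.9200; posterior mean = 0.8889

Posterior: Beta(4+20, 3+0) = Beta(24, 3).
Mode = (24−1)/(24+3−2) = 23/25 = 0.9200.
Mean = 24/(24+3) = 24/27 = 0.8889.
Left-skewed posterior ⇒ mean < mode.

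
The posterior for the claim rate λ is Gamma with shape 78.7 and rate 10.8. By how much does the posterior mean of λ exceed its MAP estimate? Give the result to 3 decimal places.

0.093

Mode = (α−1)/β = 77.7/10.8 = 7.194.
Mean = α/β = 78.7/10.8 = 7.287.
Difference = 7.287 − 7.194 = 0.093.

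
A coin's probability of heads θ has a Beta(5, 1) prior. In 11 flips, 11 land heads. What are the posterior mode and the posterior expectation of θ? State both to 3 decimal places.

Posterior: Beta(5+11, 1+0) = Beta(16, 1).
Since β = 1 ≤ 1 and α > 1, the Beta density is monotone increasing on [0,1]; the mode is at 1.
Mean = 16/(16+1) = 0.941.
Mode > mean: the posterior has a left tail.

MAP = 1.000; posterior mean = 0.941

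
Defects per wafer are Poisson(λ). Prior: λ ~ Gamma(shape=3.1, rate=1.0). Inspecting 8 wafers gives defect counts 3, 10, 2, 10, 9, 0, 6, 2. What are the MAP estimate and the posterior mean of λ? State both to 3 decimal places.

MAP: 4.900. Posterior mean: 5.011.

Σ counts = 42. Posterior: Gamma(shape = 3.1+42 = 45.1, rate = 1.0+8 = 9.0).
Mode = (α−1)/β = 44.1/9.0 = 4.900.
Mean = α/β = 45.1/9.0 = 5.011.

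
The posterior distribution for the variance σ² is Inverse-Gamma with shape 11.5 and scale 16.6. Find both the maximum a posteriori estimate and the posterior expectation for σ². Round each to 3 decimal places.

Mode = β/(α+1) = 16.6/12.5 = 1.328.
Mean = β/(α−1) = 16.6/10.5 = 1.581.

MAP = 1.328; posterior mean = 1.581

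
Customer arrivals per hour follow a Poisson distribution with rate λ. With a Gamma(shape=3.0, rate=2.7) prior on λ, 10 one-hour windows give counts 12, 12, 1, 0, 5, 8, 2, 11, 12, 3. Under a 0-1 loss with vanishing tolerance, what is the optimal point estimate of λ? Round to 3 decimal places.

5.354

Σ counts = 66. Posterior: Gamma(shape = 3.0+66 = 69.0, rate = 2.7+10 = 12.7).
Mode = (α−1)/β = 68.0/12.7 = 5.354.
Mean = α/β = 69.0/12.7 = 5.433.
This is the posterior mode — the MAP estimate.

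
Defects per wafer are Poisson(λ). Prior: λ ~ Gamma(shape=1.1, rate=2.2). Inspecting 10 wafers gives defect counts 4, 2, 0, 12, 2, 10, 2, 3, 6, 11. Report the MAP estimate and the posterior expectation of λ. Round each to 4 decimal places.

MAP = 4.2705; posterior mean = 4.3525

Σ counts = 52. Posterior: Gamma(shape = 1.1+52 = 53.1, rate = 2.2+10 = 12.2).
Mode = (α−1)/β = 52.1/12.2 = 4.2705.
Mean = α/β = 53.1/12.2 = 4.3525.
The posterior is right-skewed, so the mean exceeds the mode.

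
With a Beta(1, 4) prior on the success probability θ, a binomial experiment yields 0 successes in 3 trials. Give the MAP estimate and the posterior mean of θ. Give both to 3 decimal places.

MAP = 0.000; posterior mean = 0.125

Posterior: Beta(1+0, 4+3) = Beta(1, 7).
Since α = 1 ≤ 1 and β > 1, the Beta density is monotone decreasing on [0,1]; the mode is at 0.
Mean = 1/(1+7) = 0.125.
Mean > mode: the posterior has a right tail.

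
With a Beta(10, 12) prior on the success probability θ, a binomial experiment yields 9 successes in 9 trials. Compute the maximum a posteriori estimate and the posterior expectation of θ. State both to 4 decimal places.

Posterior: Beta(10+9, 12+0) = Beta(19, 12).
Mode = (19−1)/(19+12−2) = 18/29 = 0.6207.
Mean = 19/(19+12) = 19/31 = 0.6129.
Mode > mean: the posterior has a left tail.

MAP: 0.6207. Posterior mean: 0.6129.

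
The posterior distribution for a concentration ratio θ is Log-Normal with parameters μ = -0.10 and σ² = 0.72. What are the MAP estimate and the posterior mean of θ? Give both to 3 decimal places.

Mode = exp(μ − σ²) = exp(-0.82) = 0.440.
Mean = exp(μ + σ²/2) = exp(0.260) = 1.297.
The posterior is right-skewed, so the mean exceeds the mode.

MAP = 0.440; posterior mean = 1.297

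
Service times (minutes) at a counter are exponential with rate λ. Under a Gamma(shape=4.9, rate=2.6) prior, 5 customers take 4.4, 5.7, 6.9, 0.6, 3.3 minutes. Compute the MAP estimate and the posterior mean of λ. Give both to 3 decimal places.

MAP: 0.379. Posterior mean: 0.421.

Σ times = 20.9. Posterior: Gamma(shape = 4.9+5 = 9.9, rate = 2.6+20.9 = 23.5).
Mode = (α−1)/β = 8.9/23.5 = 0.379.
Mean = α/β = 9.9/23.5 = 0.421.
The mean is pulled above the mode by the posterior's right skew.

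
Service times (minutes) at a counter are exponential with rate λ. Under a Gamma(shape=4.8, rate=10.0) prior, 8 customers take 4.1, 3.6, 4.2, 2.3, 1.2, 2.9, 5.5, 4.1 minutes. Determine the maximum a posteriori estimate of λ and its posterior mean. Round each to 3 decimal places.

MAP = 0.311; posterior mean = 0.338

Σ times = 27.9. Posterior: Gamma(shape = 4.8+8 = 12.8, rate = 10.0+27.9 = 37.9).
Mode = (α−1)/β = 11.8/37.9 = 0.311.
Mean = α/β = 12.8/37.9 = 0.338.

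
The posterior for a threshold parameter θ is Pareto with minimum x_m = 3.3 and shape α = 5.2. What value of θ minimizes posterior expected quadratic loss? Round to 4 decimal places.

4.0857

The Pareto density is strictly decreasing on [x_m, ∞), so the mode is x_m = 3.3000.
Mean = α·x_m/(α−1) = 5.2·3.3/4.2 = 4.0857.
Quadratic loss ⇒ the optimal estimator is the posterior mean.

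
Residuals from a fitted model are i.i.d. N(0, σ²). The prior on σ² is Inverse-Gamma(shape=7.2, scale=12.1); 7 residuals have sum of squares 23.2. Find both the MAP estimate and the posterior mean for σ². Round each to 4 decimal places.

Posterior: Inverse-Gamma(shape = 7.2+7/2 = 10.7, scale = 12.1+23.2/2 = 23.7).
Mode = β/(α+1) = 23.7/11.7 = 2.0256.
Mean = β/(α−1) = 23.7/9.7 = 2.4433.

MAP: 2.0256. Posterior mean: 2.4433.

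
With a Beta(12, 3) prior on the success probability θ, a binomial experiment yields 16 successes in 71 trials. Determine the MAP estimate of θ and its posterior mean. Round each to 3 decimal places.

MAP = 0.321, posterior mean = 0.326

Posterior: Beta(12+16, 3+55) = Beta(28, 58).
Mode = (28−1)/(28+58−2) = 27/84 = 0.321.
Mean = 28/(28+58) = 28/86 = 0.326.
The posterior is right-skewed, so the mean exceeds the mode.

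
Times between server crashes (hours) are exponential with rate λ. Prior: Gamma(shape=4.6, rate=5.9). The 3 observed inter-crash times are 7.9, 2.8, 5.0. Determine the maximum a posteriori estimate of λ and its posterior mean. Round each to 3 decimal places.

MAP = 0.306, posterior mean = 0.352

Σ times = 15.7. Posterior: Gamma(shape = 4.6+3 = 7.6, rate = 5.9+15.7 = 21.6).
Mode = (α−1)/β = 6.6/21.6 = 0.306.
Mean = α/β = 7.6/21.6 = 0.352.
Right-skewed posterior ⇒ mode < mean.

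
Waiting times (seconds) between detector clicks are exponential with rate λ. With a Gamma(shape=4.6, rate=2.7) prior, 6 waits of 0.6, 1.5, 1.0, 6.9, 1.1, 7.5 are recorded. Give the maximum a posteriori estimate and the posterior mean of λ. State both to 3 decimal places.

maximum a posteriori estimate = 0.451, posterior mean = 0.498

Σ times = 18.6. Posterior: Gamma(shape = 4.6+6 = 10.6, rate = 2.7+18.6 = 21.3).
Mode = (α−1)/β = 9.6/21.3 = 0.451.
Mean = α/β = 10.6/21.3 = 0.498.
The posterior is right-skewed, so the mean exceeds the mode.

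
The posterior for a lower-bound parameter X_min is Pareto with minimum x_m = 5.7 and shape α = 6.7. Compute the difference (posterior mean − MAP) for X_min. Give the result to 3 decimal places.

1.000

The Pareto density is strictly decreasing on [x_m, ∞), so the mode is x_m = 5.700.
Mean = α·x_m/(α−1) = 6.7·5.7/5.7 = 6.700.
Difference = 6.700 − 5.700 = 1.000.
Mean > mode: the posterior has a right tail.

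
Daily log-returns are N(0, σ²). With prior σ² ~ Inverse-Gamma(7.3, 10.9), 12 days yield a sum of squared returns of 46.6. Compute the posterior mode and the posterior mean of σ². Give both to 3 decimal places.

MAP = 2.392, posterior mean = 2.780

Posterior: Inverse-Gamma(shape = 7.3+12/2 = 13.3, scale = 10.9+46.6/2 = 34.2).
Mode = β/(α+1) = 34.2/14.3 = 2.392.
Mean = β/(α−1) = 34.2/12.3 = 2.780.
Mean > mode: the posterior has a right tail.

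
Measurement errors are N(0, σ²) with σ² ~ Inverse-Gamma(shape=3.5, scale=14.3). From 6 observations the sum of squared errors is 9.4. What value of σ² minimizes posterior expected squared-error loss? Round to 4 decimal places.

3.4545

Posterior: Inverse-Gamma(shape = 3.5+6/2 = 6.5, scale = 14.3+9.4/2 = 19.0).
Mode = β/(α+1) = 19.0/7.5 = 2.5333.
Mean = β/(α−1) = 19.0/5.5 = 3.4545.
Squared-error loss ⇒ the optimal estimator is the posterior mean.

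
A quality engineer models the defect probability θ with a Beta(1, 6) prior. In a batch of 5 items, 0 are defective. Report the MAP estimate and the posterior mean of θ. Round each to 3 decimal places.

Posterior: Beta(1+0, 6+5) = Beta(1, 11).
Since α = 1 ≤ 1 and β > 1, the Beta density is monotone decreasing on [0,1]; the mode is at 0.
Mean = 1/(1+11) = 0.083.

MAP estimate = 0.000, posterior mean = 0.083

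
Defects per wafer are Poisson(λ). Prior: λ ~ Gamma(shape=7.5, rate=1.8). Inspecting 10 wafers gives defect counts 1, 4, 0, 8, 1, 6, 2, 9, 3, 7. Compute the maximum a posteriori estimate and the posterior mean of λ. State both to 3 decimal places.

maximum a posteriori estimate = 4.025, posterior mean = 4.110

Σ counts = 41. Posterior: Gamma(shape = 7.5+41 = 48.5, rate = 1.8+10 = 11.8).
Mode = (α−1)/β = 47.5/11.8 = 4.025.
Mean = α/β = 48.5/11.8 = 4.110.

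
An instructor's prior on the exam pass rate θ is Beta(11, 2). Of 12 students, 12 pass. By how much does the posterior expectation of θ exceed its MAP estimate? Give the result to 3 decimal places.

Posterior: Beta(11+12, 2+0) = Beta(23, 2).
Mode = (23−1)/(23+2−2) = 22/23 = 0.957.
Mean = 23/(23+2) = 23/25 = 0.920.
Difference = 0.920 − 0.957 = -0.037.

-0.037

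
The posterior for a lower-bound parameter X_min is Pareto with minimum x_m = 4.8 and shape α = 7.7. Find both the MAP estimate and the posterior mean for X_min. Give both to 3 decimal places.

The Pareto density is strictly decreasing on [x_m, ∞), so the mode is x_m = 4.800.
Mean = α·x_m/(α−1) = 7.7·4.8/6.7 = 5.516.
The posterior is right-skewed, so the mean exceeds the mode.

MAP estimate = 4.800, posterior mean = 5.516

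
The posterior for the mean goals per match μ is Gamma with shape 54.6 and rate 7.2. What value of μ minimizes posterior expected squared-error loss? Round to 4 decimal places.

7.5833

Mode = (α−1)/β = 53.6/7.2 = 7.4444.
Mean = α/β = 54.6/7.2 = 7.5833.
Squared-error loss ⇒ the optimal estimator is the posterior mean.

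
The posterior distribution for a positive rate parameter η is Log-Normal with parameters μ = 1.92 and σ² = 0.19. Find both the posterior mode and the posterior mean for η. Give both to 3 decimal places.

MAP = 5.641; posterior mean = 7.501

Mode = exp(μ − σ²) = exp(1.73) = 5.641.
Mean = exp(μ + σ²/2) = exp(2.015) = 7.501.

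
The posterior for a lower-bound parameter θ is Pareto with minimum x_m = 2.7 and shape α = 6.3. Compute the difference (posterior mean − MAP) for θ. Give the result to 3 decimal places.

The Pareto density is strictly decreasing on [x_m, ∞), so the mode is x_m = 2.700.
Mean = α·x_m/(α−1) = 6.3·2.7/5.3 = 3.209.
Difference = 3.209 − 2.700 = 0.509.

0.509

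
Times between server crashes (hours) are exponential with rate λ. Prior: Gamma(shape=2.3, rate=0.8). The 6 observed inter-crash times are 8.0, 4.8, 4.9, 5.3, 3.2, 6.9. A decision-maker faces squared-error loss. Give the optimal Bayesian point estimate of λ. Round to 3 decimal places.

0.245

Σ times = 33.1. Posterior: Gamma(shape = 2.3+6 = 8.3, rate = 0.8+33.1 = 33.9).
Mode = (α−1)/β = 7.3/33.9 = 0.215.
Mean = α/β = 8.3/33.9 = 0.245.
Squared-error loss ⇒ the optimal estimator is the posterior mean.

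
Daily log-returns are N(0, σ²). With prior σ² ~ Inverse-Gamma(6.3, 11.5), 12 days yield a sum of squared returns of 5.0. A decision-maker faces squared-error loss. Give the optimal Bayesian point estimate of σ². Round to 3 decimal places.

Posterior: Inverse-Gamma(shape = 6.3+12/2 = 12.3, scale = 11.5+5.0/2 = 14.0).
Mode = β/(α+1) = 14.0/13.3 = 1.053.
Mean = β/(α−1) = 14.0/11.3 = 1.239.
Squared-error loss ⇒ the optimal estimator is the posterior mean.

1.239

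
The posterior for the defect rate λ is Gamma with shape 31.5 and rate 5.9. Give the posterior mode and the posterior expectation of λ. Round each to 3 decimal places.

Mode = (α−1)/β = 30.5/5.9 = 5.169.
Mean = α/β = 31.5/5.9 = 5.339.

λ_MAP = 5.169, E[λ|data] = 5.339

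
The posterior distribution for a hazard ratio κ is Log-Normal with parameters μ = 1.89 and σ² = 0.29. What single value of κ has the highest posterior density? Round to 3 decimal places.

4.953

Mode = exp(μ − σ²) = exp(1.60) = 4.953.
Mean = exp(μ + σ²/2) = exp(2.035) = 7.652.
This is the posterior mode — the MAP estimate.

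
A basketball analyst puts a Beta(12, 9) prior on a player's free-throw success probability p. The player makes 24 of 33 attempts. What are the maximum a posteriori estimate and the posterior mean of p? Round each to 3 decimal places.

Posterior: Beta(12+24, 9+9) = Beta(36, 18).
Mode = (36−1)/(36+18−2) = 35/52 = 0.673.
Mean = 36/(36+18) = 36/54 = 0.667.

maximum a posteriori estimate = 0.673, posterior mean = 0.667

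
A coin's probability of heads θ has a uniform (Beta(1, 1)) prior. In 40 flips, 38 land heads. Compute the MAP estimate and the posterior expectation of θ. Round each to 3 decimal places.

Posterior: Beta(1+38, 1+2) = Beta(39, 3).
Mode = (39−1)/(39+3−2) = 38/40 = 0.950.
With a flat prior the MAP equals the MLE, 38/40.
Mean = 39/(39+3) = 39/42 = 0.929.
Left-skewed posterior ⇒ mean < mode.

MAP estimate = 0.950, posterior expectation = 0.929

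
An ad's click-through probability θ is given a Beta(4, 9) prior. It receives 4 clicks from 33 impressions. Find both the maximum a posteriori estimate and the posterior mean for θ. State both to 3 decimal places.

Posterior: Beta(4+4, 9+29) = Beta(8, 38).
Mode = (8−1)/(8+38−2) = 7/44 = 0.159.
Mean = 8/(8+38) = 8/46 = 0.174.

MAP: 0.159. Posterior mean: 0.174.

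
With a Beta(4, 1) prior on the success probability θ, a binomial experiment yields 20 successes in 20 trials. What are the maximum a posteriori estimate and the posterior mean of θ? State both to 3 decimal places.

MAP = 1.000; posterior mean = 0.960

Posterior: Beta(4+20, 1+0) = Beta(24, 1).
Since β = 1 ≤ 1 and α > 1, the Beta density is monotone increasing on [0,1]; the mode is at 1.
Mean = 24/(24+1) = 0.960.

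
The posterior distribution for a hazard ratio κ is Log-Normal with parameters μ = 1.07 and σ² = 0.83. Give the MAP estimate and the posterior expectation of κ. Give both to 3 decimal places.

MAP = 1.271, posterior mean = 4.415

Mode = exp(μ − σ²) = exp(0.24) = 1.271.
Mean = exp(μ + σ²/2) = exp(1.485) = 4.415.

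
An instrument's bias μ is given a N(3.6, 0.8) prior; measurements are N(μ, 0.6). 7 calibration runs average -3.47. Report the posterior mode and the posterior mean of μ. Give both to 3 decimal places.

MAP = -2.786, posterior mean = -2.786

Posterior for μ is Normal. Precision-weighted mean: (1/0.8·3.6 + 7/0.6·-3.47) / (1/0.8 + 7/0.6) = -2.786.
A Normal posterior is symmetric, so mode = mean.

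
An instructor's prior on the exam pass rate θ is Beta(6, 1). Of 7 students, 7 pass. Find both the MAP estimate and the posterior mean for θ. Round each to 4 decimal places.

MAP = 1.0000, posterior mean = 0.9286

Posterior: Beta(6+7, 1+0) = Beta(13, 1).
Since β = 1 ≤ 1 and α > 1, the Beta density is monotone increasing on [0,1]; the mode is at 1.
Mean = 13/(13+1) = 0.9286.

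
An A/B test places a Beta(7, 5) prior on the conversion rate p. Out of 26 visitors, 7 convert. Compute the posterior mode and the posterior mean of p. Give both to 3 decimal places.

MAP: 0.361. Posterior mean: 0.368.

Posterior: Beta(7+7, 5+19) = Beta(14, 24).
Mode = (14−1)/(14+24−2) = 13/36 = 0.361.
Mean = 14/(14+24) = 14/38 = 0.368.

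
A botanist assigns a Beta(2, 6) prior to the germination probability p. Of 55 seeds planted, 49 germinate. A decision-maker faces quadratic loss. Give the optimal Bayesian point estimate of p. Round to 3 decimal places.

0.810

Posterior: Beta(2+49, 6+6) = Beta(51, 12).
Mode = (51−1)/(51+12−2) = 50/61 = 0.820.
Mean = 51/(51+12) = 51/63 = 0.810.
Quadratic loss ⇒ the optimal estimator is the posterior mean.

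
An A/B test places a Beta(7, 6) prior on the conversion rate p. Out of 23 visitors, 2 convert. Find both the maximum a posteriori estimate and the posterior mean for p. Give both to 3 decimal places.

Posterior: Beta(7+2, 6+21) = Beta(9, 27).
Mode = (9−1)/(9+27−2) = 8/34 = 0.235.
Mean = 9/(9+27) = 9/36 = 0.250.
The posterior is right-skewed, so the mean exceeds the mode.

MAP: 0.235. Posterior mean: 0.250.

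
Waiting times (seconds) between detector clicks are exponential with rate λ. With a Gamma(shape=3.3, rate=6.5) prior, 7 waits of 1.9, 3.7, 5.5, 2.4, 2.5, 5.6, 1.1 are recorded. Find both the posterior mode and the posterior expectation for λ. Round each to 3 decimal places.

MAP: 0.318. Posterior mean: 0.353.

Σ times = 22.7. Posterior: Gamma(shape = 3.3+7 = 10.3, rate = 6.5+22.7 = 29.2).
Mode = (α−1)/β = 9.3/29.2 = 0.318.
Mean = α/β = 10.3/29.2 = 0.353.
The posterior is right-skewed, so the mean exceeds the mode.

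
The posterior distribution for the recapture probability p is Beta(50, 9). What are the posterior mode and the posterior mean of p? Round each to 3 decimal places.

MAP: 0.860. Posterior mean: 0.847.

Mode = (50−1)/(50+9−2) = 49/57 = 0.860.
Mean = 50/(50+9) = 50/59 = 0.847.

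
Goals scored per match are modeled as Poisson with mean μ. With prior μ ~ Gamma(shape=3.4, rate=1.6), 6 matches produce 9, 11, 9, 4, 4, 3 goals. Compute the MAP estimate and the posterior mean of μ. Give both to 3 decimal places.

MAP = 5.579; posterior mean = 5.711

Σ counts = 40. Posterior: Gamma(shape = 3.4+40 = 43.4, rate = 1.6+6 = 7.6).
Mode = (α−1)/β = 42.4/7.6 = 5.579.
Mean = α/β = 43.4/7.6 = 5.711.
The posterior is right-skewed, so the mean exceeds the mode.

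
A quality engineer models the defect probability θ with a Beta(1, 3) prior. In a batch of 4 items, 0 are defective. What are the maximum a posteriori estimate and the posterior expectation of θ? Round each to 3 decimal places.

θ_MAP = 0.000, E[θ|data] = 0.125

Posterior: Beta(1+0, 3+4) = Beta(1, 7).
Since α = 1 ≤ 1 and β > 1, the Beta density is monotone decreasing on [0,1]; the mode is at 0.
Mean = 1/(1+7) = 0.125.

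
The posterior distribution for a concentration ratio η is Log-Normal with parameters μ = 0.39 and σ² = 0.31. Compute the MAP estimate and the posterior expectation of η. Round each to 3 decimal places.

MAP = 1.083; posterior mean = 1.725

Mode = exp(μ − σ²) = exp(0.08) = 1.083.
Mean = exp(μ + σ²/2) = exp(0.545) = 1.725.
The mean is pulled above the mode by the posterior's right skew.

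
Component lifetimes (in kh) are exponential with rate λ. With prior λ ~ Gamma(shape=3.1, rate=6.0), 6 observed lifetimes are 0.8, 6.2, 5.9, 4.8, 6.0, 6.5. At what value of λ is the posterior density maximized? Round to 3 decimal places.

Σ times = 30.2. Posterior: Gamma(shape = 3.1+6 = 9.1, rate = 6.0+30.2 = 36.2).
Mode = (α−1)/β = 8.1/36.2 = 0.224.
Mean = α/β = 9.1/36.2 = 0.251.
This is the posterior mode — the MAP estimate.

0.224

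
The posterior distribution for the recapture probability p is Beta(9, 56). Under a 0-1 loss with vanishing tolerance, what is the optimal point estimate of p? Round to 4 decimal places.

0.1270

Mode = (9−1)/(9+56−2) = 8/63 = 0.1270.
Mean = 9/(9+56) = 9/65 = 0.1385.
This is the posterior mode — the MAP estimate.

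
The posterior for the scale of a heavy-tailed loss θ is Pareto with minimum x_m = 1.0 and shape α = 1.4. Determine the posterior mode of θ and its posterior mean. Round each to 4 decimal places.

posterior mode = 1.0000, posterior mean = 3.5000

The Pareto density is strictly decreasing on [x_m, ∞), so the mode is x_m = 1.0000.
Mean = α·x_m/(α−1) = 1.4·1.0/0.4 = 3.5000.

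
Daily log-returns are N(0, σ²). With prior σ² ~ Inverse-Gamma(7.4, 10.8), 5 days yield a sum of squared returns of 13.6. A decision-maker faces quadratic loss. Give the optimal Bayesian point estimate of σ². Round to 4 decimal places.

Posterior: Inverse-Gamma(shape = 7.4+5/2 = 9.9, scale = 10.8+13.6/2 = 17.6).
Mode = β/(α+1) = 17.6/10.9 = 1.6147.
Mean = β/(α−1) = 17.6/8.9 = 1.9775.
Quadratic loss ⇒ the optimal estimator is the posterior mean.

1.9775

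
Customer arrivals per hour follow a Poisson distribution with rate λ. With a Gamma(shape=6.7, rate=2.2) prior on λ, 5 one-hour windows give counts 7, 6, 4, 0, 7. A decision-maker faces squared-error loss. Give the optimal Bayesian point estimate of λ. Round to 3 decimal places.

4.264

Σ counts = 24. Posterior: Gamma(shape = 6.7+24 = 30.7, rate = 2.2+5 = 7.2).
Mode = (α−1)/β = 29.7/7.2 = 4.125.
Mean = α/β = 30.7/7.2 = 4.264.
Squared-error loss ⇒ the optimal estimator is the posterior mean.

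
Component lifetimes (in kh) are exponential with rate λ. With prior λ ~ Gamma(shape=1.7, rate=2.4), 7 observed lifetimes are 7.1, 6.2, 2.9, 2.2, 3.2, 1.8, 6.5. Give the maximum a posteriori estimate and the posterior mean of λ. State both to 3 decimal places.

MAP = 0.238, posterior mean = 0.269

Σ times = 29.9. Posterior: Gamma(shape = 1.7+7 = 8.7, rate = 2.4+29.9 = 32.3).
Mode = (α−1)/β = 7.7/32.3 = 0.238.
Mean = α/β = 8.7/32.3 = 0.269.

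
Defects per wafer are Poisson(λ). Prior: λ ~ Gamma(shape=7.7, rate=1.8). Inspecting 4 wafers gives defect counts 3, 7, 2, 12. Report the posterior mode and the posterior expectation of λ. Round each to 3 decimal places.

MAP = 5.293, posterior mean = 5.466

Σ counts = 24. Posterior: Gamma(shape = 7.7+24 = 31.7, rate = 1.8+4 = 5.8).
Mode = (α−1)/β = 30.7/5.8 = 5.293.
Mean = α/β = 31.7/5.8 = 5.466.
Right-skewed posterior ⇒ mode < mean.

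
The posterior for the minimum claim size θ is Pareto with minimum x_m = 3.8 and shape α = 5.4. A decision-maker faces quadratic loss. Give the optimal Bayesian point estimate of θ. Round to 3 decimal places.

The Pareto density is strictly decreasing on [x_m, ∞), so the mode is x_m = 3.800.
Mean = α·x_m/(α−1) = 5.4·3.8/4.4 = 4.664.
Quadratic loss ⇒ the optimal estimator is the posterior mean.

4.664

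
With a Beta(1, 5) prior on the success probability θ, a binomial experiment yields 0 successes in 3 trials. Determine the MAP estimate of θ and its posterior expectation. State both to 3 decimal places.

Posterior: Beta(1+0, 5+3) = Beta(1, 8).
Since α = 1 ≤ 1 and β > 1, the Beta density is monotone decreasing on [0,1]; the mode is at 0.
Mean = 1/(1+8) = 0.111.

MAP: 0.000. Posterior mean: 0.111.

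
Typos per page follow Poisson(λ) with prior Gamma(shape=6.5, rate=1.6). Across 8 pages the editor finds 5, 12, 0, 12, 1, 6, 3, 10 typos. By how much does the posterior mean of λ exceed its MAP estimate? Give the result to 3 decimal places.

Σ counts = 49. Posterior: Gamma(shape = 6.5+49 = 55.5, rate = 1.6+8 = 9.6).
Mode = (α−1)/β = 54.5/9.6 = 5.677.
Mean = α/β = 55.5/9.6 = 5.781.
Difference = 5.781 − 5.677 = 0.104.

0.104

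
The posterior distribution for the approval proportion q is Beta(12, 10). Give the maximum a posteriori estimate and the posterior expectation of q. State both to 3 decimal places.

MAP = 0.550, posterior mean = 0.545

Mode = (12−1)/(12+10−2) = 11/20 = 0.550.
Mean = 12/(12+10) = 12/22 = 0.545.
Mode > mean: the posterior has a left tail.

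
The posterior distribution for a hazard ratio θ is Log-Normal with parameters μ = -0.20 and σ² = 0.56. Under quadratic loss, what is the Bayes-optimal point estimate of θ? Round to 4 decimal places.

Mode = exp(μ − σ²) = exp(-0.76) = 0.4677.
Mean = exp(μ + σ²/2) = exp(0.080) = 1.0833.
Quadratic loss ⇒ the optimal estimator is the posterior mean.

1.0833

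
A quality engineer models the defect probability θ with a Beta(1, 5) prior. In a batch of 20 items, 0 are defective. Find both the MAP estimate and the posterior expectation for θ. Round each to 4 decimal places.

θ_MAP = 0.0000, E[θ|data] = 0.0385

Posterior: Beta(1+0, 5+20) = Beta(1, 25).
Since α = 1 ≤ 1 and β > 1, the Beta density is monotone decreasing on [0,1]; the mode is at 0.
Mean = 1/(1+25) = 0.0385.
Right-skewed posterior ⇒ mode < mean.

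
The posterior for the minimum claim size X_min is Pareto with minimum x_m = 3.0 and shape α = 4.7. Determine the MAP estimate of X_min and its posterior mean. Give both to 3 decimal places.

The Pareto density is strictly decreasing on [x_m, ∞), so the mode is x_m = 3.000.
Mean = α·x_m/(α−1) = 4.7·3.0/3.7 = 3.811.

MAP estimate = 3.000, posterior mean = 3.811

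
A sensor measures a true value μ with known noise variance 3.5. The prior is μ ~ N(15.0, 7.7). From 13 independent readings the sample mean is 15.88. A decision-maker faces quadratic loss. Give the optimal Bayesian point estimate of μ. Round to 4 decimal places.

Posterior for μ is Normal. Precision-weighted mean: (1/7.7·15.0 + 13/3.5·15.88) / (1/7.7 + 13/3.5) = 15.8503.
A Normal posterior is symmetric, so mode = mean.
Quadratic loss ⇒ the optimal estimator is the posterior mean.

15.8503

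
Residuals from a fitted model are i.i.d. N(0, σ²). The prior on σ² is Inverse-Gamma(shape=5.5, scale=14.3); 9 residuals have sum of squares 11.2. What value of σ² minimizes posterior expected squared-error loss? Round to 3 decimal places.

Posterior: Inverse-Gamma(shape = 5.5+9/2 = 10.0, scale = 14.3+11.2/2 = 19.9).
Mode = β/(α+1) = 19.9/11.0 = 1.809.
Mean = β/(α−1) = 19.9/9.0 = 2.211.
Squared-error loss ⇒ the optimal estimator is the posterior mean.

2.211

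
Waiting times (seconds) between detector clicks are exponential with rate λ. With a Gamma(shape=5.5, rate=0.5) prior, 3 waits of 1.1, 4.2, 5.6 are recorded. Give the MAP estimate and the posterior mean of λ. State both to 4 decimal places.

Σ times = 10.9. Posterior: Gamma(shape = 5.5+3 = 8.5, rate = 0.5+10.9 = 11.4).
Mode = (α−1)/β = 7.5/11.4 = 0.6579.
Mean = α/β = 8.5/11.4 = 0.7456.
The posterior is right-skewed, so the mean exceeds the mode.

MAP estimate = 0.6579, posterior mean = 0.7456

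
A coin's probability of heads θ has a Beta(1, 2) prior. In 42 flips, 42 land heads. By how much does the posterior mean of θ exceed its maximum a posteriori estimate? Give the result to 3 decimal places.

-0.021

Posterior: Beta(1+42, 2+0) = Beta(43, 2).
Mode = (43−1)/(43+2−2) = 42/43 = 0.977.
Mean = 43/(43+2) = 43/45 = 0.956.
Difference = 0.956 − 0.977 = -0.021.
The mean is pulled below the mode by the posterior's left skew.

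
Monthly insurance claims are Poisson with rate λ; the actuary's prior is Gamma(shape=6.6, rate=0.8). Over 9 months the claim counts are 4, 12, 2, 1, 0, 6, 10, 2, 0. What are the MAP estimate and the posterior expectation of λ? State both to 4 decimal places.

MAP = 4.3469; posterior mean = 4.4490

Σ counts = 37. Posterior: Gamma(shape = 6.6+37 = 43.6, rate = 0.8+9 = 9.8).
Mode = (α−1)/β = 42.6/9.8 = 4.3469.
Mean = α/β = 43.6/9.8 = 4.4490.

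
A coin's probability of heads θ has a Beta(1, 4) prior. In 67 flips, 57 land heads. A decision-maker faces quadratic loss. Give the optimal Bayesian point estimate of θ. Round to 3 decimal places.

0.806

Posterior: Beta(1+57, 4+10) = Beta(58, 14).
Mode = (58−1)/(58+14−2) = 57/70 = 0.814.
Mean = 58/(58+14) = 58/72 = 0.806.
Quadratic loss ⇒ the optimal estimator is the posterior mean.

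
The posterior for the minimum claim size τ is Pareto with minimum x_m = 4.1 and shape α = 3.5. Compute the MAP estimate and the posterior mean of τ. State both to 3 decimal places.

MAP estimate = 4.100, posterior mean = 5.740

The Pareto density is strictly decreasing on [x_m, ∞), so the mode is x_m = 4.100.
Mean = α·x_m/(α−1) = 3.5·4.1/2.5 = 5.740.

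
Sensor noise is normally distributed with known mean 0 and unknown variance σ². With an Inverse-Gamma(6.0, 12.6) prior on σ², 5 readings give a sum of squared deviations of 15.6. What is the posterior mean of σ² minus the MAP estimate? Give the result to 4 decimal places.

Posterior: Inverse-Gamma(shape = 6.0+5/2 = 8.5, scale = 12.6+15.6/2 = 20.4).
Mode = β/(α+1) = 20.4/9.5 = 2.1474.
Mean = β/(α−1) = 20.4/7.5 = 2.7200.
Difference = 2.7200 − 2.1474 = 0.5726.

0.5726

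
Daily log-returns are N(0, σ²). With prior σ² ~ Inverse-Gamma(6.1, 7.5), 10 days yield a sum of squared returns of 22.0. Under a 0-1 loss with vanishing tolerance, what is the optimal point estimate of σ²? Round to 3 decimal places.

Posterior: Inverse-Gamma(shape = 6.1+10/2 = 11.1, scale = 7.5+22.0/2 = 18.5).
Mode = β/(α+1) = 18.5/12.1 = 1.529.
Mean = β/(α−1) = 18.5/10.1 = 1.832.
This is the posterior mode — the MAP estimate.

1.529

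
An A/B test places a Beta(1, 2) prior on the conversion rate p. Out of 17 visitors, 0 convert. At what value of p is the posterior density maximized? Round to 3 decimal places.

0.000

Posterior: Beta(1+0, 2+17) = Beta(1, 19).
Since α = 1 ≤ 1 and β > 1, the Beta density is monotone decreasing on [0,1]; the mode is at 0.
Mean = 1/(1+19) = 0.050.
This is the posterior mode — the MAP estimate.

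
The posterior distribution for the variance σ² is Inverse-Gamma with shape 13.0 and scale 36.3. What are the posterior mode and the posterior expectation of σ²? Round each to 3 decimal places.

MAP: 2.593. Posterior mean: 3.025.

Mode = β/(α+1) = 36.3/14.0 = 2.593.
Mean = β/(α−1) = 36.3/12.0 = 3.025.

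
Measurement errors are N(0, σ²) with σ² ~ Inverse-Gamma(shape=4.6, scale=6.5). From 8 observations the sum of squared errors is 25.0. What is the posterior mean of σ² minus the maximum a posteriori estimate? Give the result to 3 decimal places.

Posterior: Inverse-Gamma(shape = 4.6+8/2 = 8.6, scale = 6.5+25.0/2 = 19.0).
Mode = β/(α+1) = 19.0/9.6 = 1.979.
Mean = β/(α−1) = 19.0/7.6 = 2.500.
Difference = 2.500 − 1.979 = 0.521.
The posterior is right-skewed, so the mean exceeds the mode.

0.521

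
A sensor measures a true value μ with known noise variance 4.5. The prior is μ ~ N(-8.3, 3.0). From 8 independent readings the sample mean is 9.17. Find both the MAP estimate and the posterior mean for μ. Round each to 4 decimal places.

Posterior for μ is Normal. Precision-weighted mean: (1/3.0·-8.3 + 8/4.5·9.17) / (1/3.0 + 8/4.5) = 6.4116.
A Normal posterior is symmetric, so mode = mean.

MAP estimate = 6.4116, posterior mean = 6.4116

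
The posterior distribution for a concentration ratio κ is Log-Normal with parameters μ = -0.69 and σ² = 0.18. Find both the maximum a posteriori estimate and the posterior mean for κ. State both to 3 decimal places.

Mode = exp(μ − σ²) = exp(-0.87) = 0.419.
Mean = exp(μ + σ²/2) = exp(-0.600) = 0.549.

MAP = 0.419, posterior mean = 0.549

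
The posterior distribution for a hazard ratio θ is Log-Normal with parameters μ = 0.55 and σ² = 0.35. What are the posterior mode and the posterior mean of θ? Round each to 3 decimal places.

MAP = 1.221, posterior mean = 2.065

Mode = exp(μ − σ²) = exp(0.20) = 1.221.
Mean = exp(μ + σ²/2) = exp(0.725) = 2.065.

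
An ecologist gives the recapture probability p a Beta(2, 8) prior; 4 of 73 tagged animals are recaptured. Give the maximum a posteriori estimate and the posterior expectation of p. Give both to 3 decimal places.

Posterior: Beta(2+4, 8+69) = Beta(6, 77).
Mode = (6−1)/(6+77−2) = 5/81 = 0.062.
Mean = 6/(6+77) = 6/83 = 0.072.

MAP = 0.062, posterior mean = 0.072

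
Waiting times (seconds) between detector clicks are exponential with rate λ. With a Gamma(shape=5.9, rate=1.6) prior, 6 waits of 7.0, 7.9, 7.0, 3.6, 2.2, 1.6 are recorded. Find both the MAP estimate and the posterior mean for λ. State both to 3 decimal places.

MAP = 0.353, posterior mean = 0.385

Σ times = 29.3. Posterior: Gamma(shape = 5.9+6 = 11.9, rate = 1.6+29.3 = 30.9).
Mode = (α−1)/β = 10.9/30.9 = 0.353.
Mean = α/β = 11.9/30.9 = 0.385.
Mean > mode: the posterior has a right tail.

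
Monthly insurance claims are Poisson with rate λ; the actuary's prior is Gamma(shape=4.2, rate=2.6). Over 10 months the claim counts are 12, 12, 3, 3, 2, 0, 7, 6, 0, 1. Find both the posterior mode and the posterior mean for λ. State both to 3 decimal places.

λ_MAP = 3.905, E[λ|data] = 3.984

Σ counts = 46. Posterior: Gamma(shape = 4.2+46 = 50.2, rate = 2.6+10 = 12.6).
Mode = (α−1)/β = 49.2/12.6 = 3.905.
Mean = α/β = 50.2/12.6 = 3.984.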